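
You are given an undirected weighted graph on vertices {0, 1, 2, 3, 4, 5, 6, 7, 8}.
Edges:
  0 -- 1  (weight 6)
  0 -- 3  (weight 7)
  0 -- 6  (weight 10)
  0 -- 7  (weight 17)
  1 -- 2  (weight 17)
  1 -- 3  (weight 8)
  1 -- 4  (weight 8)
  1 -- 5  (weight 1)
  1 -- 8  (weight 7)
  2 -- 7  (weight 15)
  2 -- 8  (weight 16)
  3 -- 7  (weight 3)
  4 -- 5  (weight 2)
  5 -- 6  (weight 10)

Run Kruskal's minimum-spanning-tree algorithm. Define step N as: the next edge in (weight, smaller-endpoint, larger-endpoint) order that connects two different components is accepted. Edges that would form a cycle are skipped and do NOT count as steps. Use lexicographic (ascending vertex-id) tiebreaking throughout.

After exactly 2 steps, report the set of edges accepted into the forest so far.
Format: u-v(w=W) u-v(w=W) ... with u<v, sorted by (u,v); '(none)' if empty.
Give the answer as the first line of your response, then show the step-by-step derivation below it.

1-5(w=1) 4-5(w=2)

step 1: add edge 1-5 (w=1); MST = {1-5(w=1)}
step 2: add edge 4-5 (w=2); MST = {1-5(w=1) 4-5(w=2)}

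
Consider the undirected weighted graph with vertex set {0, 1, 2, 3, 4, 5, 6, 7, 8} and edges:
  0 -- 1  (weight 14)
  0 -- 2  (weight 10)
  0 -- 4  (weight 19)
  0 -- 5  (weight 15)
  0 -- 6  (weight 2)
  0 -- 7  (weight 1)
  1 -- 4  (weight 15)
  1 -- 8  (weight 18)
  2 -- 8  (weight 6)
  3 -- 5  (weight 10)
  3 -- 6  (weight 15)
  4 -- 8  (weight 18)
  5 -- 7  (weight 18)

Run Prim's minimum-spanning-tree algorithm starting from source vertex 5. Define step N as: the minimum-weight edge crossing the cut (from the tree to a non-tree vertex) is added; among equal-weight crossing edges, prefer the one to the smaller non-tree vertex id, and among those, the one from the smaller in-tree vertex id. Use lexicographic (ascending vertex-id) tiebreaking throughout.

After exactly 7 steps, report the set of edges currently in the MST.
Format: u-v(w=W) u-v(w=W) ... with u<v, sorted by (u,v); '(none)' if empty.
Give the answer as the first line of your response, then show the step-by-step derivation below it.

0-1(w=14) 0-2(w=10) 0-5(w=15) 0-6(w=2) 0-7(w=1) 2-8(w=6) 3-5(w=10)

step 1: add edge 3-5 (w=10); MST = {3-5(w=10)}
step 2: add edge 0-5 (w=15); MST = {0-5(w=15) 3-5(w=10)}
step 3: add edge 0-7 (w=1); MST = {0-5(w=15) 0-7(w=1) 3-5(w=10)}
step 4: add edge 0-6 (w=2); MST = {0-5(w=15) 0-6(w=2) 0-7(w=1) 3-5(w=10)}
step 5: add edge 0-2 (w=10); MST = {0-2(w=10) 0-5(w=15) 0-6(w=2) 0-7(w=1) 3-5(w=10)}
step 6: add edge 2-8 (w=6); MST = {0-2(w=10) 0-5(w=15) 0-6(w=2) 0-7(w=1) 2-8(w=6) 3-5(w=10)}
step 7: add edge 0-1 (w=14); MST = {0-1(w=14) 0-2(w=10) 0-5(w=15) 0-6(w=2) 0-7(w=1) 2-8(w=6) 3-5(w=10)}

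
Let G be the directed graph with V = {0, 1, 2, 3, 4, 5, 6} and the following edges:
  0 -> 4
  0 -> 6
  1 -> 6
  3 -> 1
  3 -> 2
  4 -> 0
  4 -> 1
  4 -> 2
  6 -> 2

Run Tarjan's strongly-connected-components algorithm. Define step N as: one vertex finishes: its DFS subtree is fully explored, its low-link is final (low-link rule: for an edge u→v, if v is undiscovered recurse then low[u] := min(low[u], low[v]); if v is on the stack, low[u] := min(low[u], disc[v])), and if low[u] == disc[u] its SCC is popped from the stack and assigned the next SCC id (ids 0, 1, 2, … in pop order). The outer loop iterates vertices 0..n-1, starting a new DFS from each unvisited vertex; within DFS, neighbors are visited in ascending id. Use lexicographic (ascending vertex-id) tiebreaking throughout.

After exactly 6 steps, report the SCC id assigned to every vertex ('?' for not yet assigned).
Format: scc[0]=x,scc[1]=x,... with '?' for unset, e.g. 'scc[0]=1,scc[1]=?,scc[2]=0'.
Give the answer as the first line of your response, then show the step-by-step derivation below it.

scc[0]=3,scc[1]=2,scc[2]=0,scc[3]=4,scc[4]=3,scc[5]=?,scc[6]=1

step 1: low=(low[0]=0,low[1]=2,low[2]=4,low[3]=?,low[4]=0,low[5]=?,low[6]=3); scc=(scc[0]=?,scc[1]=?,scc[2]=0,scc[3]=?,scc[4]=?,scc[5]=?,scc[6]=?)
step 2: low=(low[0]=0,low[1]=2,low[2]=4,low[3]=?,low[4]=0,low[5]=?,low[6]=3); scc=(scc[0]=?,scc[1]=?,scc[2]=0,scc[3]=?,scc[4]=?,scc[5]=?,scc[6]=1)
step 3: low=(low[0]=0,low[1]=2,low[2]=4,low[3]=?,low[4]=0,low[5]=?,low[6]=3); scc=(scc[0]=?,scc[1]=2,scc[2]=0,scc[3]=?,scc[4]=?,scc[5]=?,scc[6]=1)
step 4: low=(low[0]=0,low[1]=2,low[2]=4,low[3]=?,low[4]=0,low[5]=?,low[6]=3); scc=(scc[0]=?,scc[1]=2,scc[2]=0,scc[3]=?,scc[4]=?,scc[5]=?,scc[6]=1)
step 5: low=(low[0]=0,low[1]=2,low[2]=4,low[3]=?,low[4]=0,low[5]=?,low[6]=3); scc=(scc[0]=3,scc[1]=2,scc[2]=0,scc[3]=?,scc[4]=3,scc[5]=?,scc[6]=1)
step 6: low=(low[0]=0,low[1]=2,low[2]=4,low[3]=5,low[4]=0,low[5]=?,low[6]=3); scc=(scc[0]=3,scc[1]=2,scc[2]=0,scc[3]=4,scc[4]=3,scc[5]=?,scc[6]=1)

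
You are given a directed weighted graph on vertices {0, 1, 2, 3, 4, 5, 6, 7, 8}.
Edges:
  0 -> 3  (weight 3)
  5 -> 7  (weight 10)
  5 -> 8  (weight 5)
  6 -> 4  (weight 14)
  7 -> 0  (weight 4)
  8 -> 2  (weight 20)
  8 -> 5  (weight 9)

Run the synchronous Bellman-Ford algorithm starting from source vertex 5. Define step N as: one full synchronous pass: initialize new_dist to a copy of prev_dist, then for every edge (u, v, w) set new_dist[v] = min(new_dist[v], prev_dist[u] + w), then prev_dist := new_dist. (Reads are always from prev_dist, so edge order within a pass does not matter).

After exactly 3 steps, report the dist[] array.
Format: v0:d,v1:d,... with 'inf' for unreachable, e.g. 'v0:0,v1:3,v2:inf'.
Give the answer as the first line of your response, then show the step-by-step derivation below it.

v0:14,v1:inf,v2:25,v3:17,v4:inf,v5:0,v6:inf,v7:10,v8:5

step 1: dist = v0:inf,v1:inf,v2:inf,v3:inf,v4:inf,v5:0,v6:inf,v7:10,v8:5
step 2: dist = v0:14,v1:inf,v2:25,v3:inf,v4:inf,v5:0,v6:inf,v7:10,v8:5
step 3: dist = v0:14,v1:inf,v2:25,v3:17,v4:inf,v5:0,v6:inf,v7:10,v8:5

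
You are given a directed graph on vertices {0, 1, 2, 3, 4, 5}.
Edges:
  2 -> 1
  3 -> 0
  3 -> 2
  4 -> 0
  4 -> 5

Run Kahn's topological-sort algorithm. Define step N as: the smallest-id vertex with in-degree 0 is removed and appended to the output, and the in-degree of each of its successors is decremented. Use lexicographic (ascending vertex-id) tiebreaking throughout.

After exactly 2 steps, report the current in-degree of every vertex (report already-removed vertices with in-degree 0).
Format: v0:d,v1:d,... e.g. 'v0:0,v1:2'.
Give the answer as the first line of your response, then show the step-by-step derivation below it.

v0:1,v1:0,v2:0,v3:0,v4:0,v5:1

step 1: output 3; order=[3]; indeg=(1,1,0,0,0,1)
step 2: output 2; order=[3,2]; indeg=(1,0,0,0,0,1)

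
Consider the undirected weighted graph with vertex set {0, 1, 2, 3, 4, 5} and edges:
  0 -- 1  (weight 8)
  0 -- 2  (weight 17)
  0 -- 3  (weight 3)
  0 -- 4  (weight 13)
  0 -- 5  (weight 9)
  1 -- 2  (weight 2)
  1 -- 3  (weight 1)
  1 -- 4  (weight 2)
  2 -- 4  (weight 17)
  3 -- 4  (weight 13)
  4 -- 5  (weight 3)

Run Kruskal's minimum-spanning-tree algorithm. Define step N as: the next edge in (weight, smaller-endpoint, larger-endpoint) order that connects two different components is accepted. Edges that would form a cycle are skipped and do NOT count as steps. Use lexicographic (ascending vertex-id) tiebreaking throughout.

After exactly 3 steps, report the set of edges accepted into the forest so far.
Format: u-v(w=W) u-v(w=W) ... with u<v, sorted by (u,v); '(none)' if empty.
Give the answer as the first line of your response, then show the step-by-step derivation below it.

1-2(w=2) 1-3(w=1) 1-4(w=2)

step 1: add edge 1-3 (w=1); MST = {1-3(w=1)}
step 2: add edge 1-2 (w=2); MST = {1-2(w=2) 1-3(w=1)}
step 3: add edge 1-4 (w=2); MST = {1-2(w=2) 1-3(w=1) 1-4(w=2)}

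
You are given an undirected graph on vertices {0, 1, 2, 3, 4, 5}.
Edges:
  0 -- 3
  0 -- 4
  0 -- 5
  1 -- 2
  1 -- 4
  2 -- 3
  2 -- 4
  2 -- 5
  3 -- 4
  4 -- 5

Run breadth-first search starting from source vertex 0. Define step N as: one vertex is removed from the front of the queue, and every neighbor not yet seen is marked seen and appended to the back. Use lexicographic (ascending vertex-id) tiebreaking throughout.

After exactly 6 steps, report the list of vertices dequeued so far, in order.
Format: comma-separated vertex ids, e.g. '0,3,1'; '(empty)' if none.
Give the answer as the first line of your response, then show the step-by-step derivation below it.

0,3,4,5,2,1

step 1: dequeue 0; queue=[3,4,5]; order=0
step 2: dequeue 3; queue=[4,5,2]; order=0,3
step 3: dequeue 4; queue=[5,2,1]; order=0,3,4
step 4: dequeue 5; queue=[2,1]; order=0,3,4,5
step 5: dequeue 2; queue=[1]; order=0,3,4,5,2
step 6: dequeue 1; queue=[(empty)]; order=0,3,4,5,2,1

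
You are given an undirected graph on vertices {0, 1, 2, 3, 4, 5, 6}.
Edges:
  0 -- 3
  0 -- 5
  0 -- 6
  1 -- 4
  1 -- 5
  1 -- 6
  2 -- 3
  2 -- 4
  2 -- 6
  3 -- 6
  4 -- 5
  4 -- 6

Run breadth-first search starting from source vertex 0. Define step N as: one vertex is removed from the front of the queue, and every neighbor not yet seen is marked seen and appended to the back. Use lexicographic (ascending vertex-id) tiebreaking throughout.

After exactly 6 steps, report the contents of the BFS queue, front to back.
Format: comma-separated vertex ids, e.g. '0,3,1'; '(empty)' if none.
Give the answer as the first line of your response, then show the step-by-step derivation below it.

4

step 1: dequeue 0; queue=[3,5,6]; order=0
step 2: dequeue 3; queue=[5,6,2]; order=0,3
step 3: dequeue 5; queue=[6,2,1,4]; order=0,3,5
step 4: dequeue 6; queue=[2,1,4]; order=0,3,5,6
step 5: dequeue 2; queue=[1,4]; order=0,3,5,6,2
step 6: dequeue 1; queue=[4]; order=0,3,5,6,2,1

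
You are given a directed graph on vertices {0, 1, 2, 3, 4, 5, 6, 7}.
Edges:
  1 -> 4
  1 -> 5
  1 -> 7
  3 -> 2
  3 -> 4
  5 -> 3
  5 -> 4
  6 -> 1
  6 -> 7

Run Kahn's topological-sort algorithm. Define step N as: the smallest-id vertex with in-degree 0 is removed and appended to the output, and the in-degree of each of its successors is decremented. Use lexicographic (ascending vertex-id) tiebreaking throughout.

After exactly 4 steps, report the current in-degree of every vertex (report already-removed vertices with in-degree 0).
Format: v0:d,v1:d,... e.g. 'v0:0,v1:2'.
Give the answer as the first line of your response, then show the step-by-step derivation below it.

v0:0,v1:0,v2:1,v3:0,v4:1,v5:0,v6:0,v7:0

step 1: output 0; order=[0]; indeg=(0,1,1,1,3,1,0,2)
step 2: output 6; order=[0,6]; indeg=(0,0,1,1,3,1,0,1)
step 3: output 1; order=[0,6,1]; indeg=(0,0,1,1,2,0,0,0)
step 4: output 5; order=[0,6,1,5]; indeg=(0,0,1,0,1,0,0,0)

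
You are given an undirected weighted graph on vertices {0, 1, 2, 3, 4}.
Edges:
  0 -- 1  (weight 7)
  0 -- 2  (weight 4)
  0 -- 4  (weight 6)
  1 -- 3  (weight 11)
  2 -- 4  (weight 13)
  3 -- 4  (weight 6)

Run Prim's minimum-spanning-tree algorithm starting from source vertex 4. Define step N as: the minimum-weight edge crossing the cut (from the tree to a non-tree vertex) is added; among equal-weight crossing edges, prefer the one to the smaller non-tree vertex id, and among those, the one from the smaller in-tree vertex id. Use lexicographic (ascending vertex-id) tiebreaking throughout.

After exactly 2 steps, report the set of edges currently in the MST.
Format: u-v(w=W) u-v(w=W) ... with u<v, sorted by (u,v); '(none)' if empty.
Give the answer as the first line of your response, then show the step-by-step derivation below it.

0-2(w=4) 0-4(w=6)

step 1: add edge 0-4 (w=6); MST = {0-4(w=6)}
step 2: add edge 0-2 (w=4); MST = {0-2(w=4) 0-4(w=6)}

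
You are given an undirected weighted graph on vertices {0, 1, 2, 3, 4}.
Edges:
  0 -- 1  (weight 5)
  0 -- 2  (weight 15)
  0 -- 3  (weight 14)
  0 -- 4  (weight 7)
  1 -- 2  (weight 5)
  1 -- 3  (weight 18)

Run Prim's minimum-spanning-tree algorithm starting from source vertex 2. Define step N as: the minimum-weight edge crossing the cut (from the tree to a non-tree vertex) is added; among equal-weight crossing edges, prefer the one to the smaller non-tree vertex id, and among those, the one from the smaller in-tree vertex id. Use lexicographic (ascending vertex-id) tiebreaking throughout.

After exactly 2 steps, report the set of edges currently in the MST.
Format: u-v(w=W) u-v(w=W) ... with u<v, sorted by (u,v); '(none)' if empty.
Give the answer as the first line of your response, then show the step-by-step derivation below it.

0-1(w=5) 1-2(w=5)

step 1: add edge 1-2 (w=5); MST = {1-2(w=5)}
step 2: add edge 0-1 (w=5); MST = {0-1(w=5) 1-2(w=5)}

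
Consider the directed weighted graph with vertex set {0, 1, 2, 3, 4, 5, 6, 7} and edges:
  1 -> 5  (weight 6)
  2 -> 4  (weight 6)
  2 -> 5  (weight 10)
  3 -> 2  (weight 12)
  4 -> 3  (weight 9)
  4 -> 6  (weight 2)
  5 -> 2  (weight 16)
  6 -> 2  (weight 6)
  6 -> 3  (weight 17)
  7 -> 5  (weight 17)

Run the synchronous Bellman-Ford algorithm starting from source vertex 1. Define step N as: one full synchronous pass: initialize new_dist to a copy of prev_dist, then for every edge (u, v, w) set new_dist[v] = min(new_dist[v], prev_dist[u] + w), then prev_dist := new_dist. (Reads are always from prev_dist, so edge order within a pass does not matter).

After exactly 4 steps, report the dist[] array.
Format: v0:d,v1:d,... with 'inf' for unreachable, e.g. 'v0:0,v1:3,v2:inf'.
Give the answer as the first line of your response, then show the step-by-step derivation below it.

v0:inf,v1:0,v2:22,v3:37,v4:28,v5:6,v6:30,v7:inf

step 1: dist = v0:inf,v1:0,v2:inf,v3:inf,v4:inf,v5:6,v6:inf,v7:inf
step 2: dist = v0:inf,v1:0,v2:22,v3:inf,v4:inf,v5:6,v6:inf,v7:inf
step 3: dist = v0:inf,v1:0,v2:22,v3:inf,v4:28,v5:6,v6:inf,v7:inf
step 4: dist = v0:inf,v1:0,v2:22,v3:37,v4:28,v5:6,v6:30,v7:inf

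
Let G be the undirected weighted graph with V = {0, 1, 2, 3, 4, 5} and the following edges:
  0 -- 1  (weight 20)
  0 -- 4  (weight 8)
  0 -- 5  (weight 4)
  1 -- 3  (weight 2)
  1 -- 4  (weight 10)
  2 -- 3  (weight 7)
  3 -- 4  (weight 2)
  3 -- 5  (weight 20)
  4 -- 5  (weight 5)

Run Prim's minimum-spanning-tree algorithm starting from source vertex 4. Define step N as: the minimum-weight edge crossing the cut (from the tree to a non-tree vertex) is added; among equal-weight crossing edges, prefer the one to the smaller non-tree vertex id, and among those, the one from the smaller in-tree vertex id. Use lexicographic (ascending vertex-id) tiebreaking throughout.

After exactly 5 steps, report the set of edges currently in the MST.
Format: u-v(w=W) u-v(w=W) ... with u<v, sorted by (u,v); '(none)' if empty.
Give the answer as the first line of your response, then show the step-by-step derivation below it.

0-5(w=4) 1-3(w=2) 2-3(w=7) 3-4(w=2) 4-5(w=5)

step 1: add edge 3-4 (w=2); MST = {3-4(w=2)}
step 2: add edge 1-3 (w=2); MST = {1-3(w=2) 3-4(w=2)}
step 3: add edge 4-5 (w=5); MST = {1-3(w=2) 3-4(w=2) 4-5(w=5)}
step 4: add edge 0-5 (w=4); MST = {0-5(w=4) 1-3(w=2) 3-4(w=2) 4-5(w=5)}
step 5: add edge 2-3 (w=7); MST = {0-5(w=4) 1-3(w=2) 2-3(w=7) 3-4(w=2) 4-5(w=5)}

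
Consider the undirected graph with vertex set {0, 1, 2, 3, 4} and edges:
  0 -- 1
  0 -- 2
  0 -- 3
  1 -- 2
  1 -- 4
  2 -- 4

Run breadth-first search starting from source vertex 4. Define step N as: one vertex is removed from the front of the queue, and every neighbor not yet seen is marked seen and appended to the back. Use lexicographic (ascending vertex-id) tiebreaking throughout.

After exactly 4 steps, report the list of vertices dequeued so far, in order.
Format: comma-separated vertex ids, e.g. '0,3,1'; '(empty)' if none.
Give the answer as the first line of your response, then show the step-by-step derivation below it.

4,1,2,0

step 1: dequeue 4; queue=[1,2]; order=4
step 2: dequeue 1; queue=[2,0]; order=4,1
step 3: dequeue 2; queue=[0]; order=4,1,2
step 4: dequeue 0; queue=[3]; order=4,1,2,0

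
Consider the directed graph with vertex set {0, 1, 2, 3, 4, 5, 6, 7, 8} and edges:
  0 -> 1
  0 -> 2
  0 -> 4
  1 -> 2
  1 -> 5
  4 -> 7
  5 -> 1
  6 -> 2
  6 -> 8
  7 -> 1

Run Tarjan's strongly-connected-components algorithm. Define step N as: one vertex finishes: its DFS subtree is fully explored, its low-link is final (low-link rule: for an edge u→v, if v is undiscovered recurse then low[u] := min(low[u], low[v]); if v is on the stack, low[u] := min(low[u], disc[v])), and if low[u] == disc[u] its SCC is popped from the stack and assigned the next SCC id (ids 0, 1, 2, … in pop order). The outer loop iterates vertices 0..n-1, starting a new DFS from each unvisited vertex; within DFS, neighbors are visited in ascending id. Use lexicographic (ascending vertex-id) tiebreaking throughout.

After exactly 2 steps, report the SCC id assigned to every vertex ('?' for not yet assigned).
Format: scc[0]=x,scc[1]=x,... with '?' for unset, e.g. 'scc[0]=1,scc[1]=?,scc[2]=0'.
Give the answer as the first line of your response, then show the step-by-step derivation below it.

scc[0]=?,scc[1]=?,scc[2]=0,scc[3]=?,scc[4]=?,scc[5]=?,scc[6]=?,scc[7]=?,scc[8]=?

step 1: low=(low[0]=0,low[1]=1,low[2]=2,low[3]=?,low[4]=?,low[5]=?,low[6]=?,low[7]=?,low[8]=?); scc=(scc[0]=?,scc[1]=?,scc[2]=0,scc[3]=?,scc[4]=?,scc[5]=?,scc[6]=?,scc[7]=?,scc[8]=?)
step 2: low=(low[0]=0,low[1]=1,low[2]=2,low[3]=?,low[4]=?,low[5]=1,low[6]=?,low[7]=?,low[8]=?); scc=(scc[0]=?,scc[1]=?,scc[2]=0,scc[3]=?,scc[4]=?,scc[5]=?,scc[6]=?,scc[7]=?,scc[8]=?)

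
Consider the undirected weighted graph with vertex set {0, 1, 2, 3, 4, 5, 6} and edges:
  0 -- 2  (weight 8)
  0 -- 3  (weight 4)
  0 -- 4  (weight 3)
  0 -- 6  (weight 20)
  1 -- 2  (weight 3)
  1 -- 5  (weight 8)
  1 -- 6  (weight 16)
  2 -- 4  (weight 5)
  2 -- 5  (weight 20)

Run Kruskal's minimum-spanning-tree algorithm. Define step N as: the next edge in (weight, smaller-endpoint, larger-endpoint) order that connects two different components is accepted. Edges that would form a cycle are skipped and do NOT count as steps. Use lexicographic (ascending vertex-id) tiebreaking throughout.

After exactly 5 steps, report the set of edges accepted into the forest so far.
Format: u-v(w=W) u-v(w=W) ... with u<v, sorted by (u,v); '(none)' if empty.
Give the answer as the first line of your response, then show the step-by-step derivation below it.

0-3(w=4) 0-4(w=3) 1-2(w=3) 1-5(w=8) 2-4(w=5)

step 1: add edge 0-4 (w=3); MST = {0-4(w=3)}
step 2: add edge 1-2 (w=3); MST = {0-4(w=3) 1-2(w=3)}
step 3: add edge 0-3 (w=4); MST = {0-3(w=4) 0-4(w=3) 1-2(w=3)}
step 4: add edge 2-4 (w=5); MST = {0-3(w=4) 0-4(w=3) 1-2(w=3) 2-4(w=5)}
step 5: add edge 1-5 (w=8); MST = {0-3(w=4) 0-4(w=3) 1-2(w=3) 1-5(w=8) 2-4(w=5)}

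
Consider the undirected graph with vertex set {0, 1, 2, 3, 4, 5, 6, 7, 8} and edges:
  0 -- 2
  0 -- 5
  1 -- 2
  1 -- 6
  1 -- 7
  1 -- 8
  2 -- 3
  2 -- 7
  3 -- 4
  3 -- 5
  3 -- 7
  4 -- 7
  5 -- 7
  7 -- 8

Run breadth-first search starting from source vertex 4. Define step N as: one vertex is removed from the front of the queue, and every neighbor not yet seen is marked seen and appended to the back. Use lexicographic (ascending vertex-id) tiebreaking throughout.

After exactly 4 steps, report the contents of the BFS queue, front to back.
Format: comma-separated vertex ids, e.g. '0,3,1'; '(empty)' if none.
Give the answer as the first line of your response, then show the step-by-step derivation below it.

5,1,8,0

step 1: dequeue 4; queue=[3,7]; order=4
step 2: dequeue 3; queue=[7,2,5]; order=4,3
step 3: dequeue 7; queue=[2,5,1,8]; order=4,3,7
step 4: dequeue 2; queue=[5,1,8,0]; order=4,3,7,2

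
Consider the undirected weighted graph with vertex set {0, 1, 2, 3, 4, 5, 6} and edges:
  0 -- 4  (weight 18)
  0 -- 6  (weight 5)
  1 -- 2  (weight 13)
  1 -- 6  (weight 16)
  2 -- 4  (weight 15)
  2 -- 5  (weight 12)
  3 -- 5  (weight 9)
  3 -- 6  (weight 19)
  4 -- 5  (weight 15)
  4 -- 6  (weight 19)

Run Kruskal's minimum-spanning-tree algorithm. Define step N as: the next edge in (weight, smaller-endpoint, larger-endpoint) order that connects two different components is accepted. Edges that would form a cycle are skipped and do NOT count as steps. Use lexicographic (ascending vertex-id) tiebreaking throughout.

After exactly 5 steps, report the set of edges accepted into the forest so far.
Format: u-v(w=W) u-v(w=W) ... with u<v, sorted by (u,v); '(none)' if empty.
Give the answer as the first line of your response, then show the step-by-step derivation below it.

0-6(w=5) 1-2(w=13) 2-4(w=15) 2-5(w=12) 3-5(w=9)

step 1: add edge 0-6 (w=5); MST = {0-6(w=5)}
step 2: add edge 3-5 (w=9); MST = {0-6(w=5) 3-5(w=9)}
step 3: add edge 2-5 (w=12); MST = {0-6(w=5) 2-5(w=12) 3-5(w=9)}
step 4: add edge 1-2 (w=13); MST = {0-6(w=5) 1-2(w=13) 2-5(w=12) 3-5(w=9)}
step 5: add edge 2-4 (w=15); MST = {0-6(w=5) 1-2(w=13) 2-4(w=15) 2-5(w=12) 3-5(w=9)}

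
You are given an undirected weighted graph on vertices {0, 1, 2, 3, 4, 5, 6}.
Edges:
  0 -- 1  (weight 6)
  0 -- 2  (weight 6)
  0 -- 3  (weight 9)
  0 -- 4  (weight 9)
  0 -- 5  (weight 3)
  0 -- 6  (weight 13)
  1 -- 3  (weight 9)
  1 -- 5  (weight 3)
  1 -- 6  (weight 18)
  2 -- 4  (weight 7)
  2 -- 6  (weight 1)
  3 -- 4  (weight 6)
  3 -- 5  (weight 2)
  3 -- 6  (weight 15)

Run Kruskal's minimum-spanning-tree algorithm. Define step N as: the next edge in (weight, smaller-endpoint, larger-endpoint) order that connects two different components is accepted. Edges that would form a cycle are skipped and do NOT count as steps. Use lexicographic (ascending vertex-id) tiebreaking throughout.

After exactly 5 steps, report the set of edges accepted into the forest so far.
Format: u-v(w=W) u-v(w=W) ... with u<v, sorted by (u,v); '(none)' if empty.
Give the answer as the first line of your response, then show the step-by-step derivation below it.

0-2(w=6) 0-5(w=3) 1-5(w=3) 2-6(w=1) 3-5(w=2)

step 1: add edge 2-6 (w=1); MST = {2-6(w=1)}
step 2: add edge 3-5 (w=2); MST = {2-6(w=1) 3-5(w=2)}
step 3: add edge 0-5 (w=3); MST = {0-5(w=3) 2-6(w=1) 3-5(w=2)}
step 4: add edge 1-5 (w=3); MST = {0-5(w=3) 1-5(w=3) 2-6(w=1) 3-5(w=2)}
step 5: add edge 0-2 (w=6); MST = {0-2(w=6) 0-5(w=3) 1-5(w=3) 2-6(w=1) 3-5(w=2)}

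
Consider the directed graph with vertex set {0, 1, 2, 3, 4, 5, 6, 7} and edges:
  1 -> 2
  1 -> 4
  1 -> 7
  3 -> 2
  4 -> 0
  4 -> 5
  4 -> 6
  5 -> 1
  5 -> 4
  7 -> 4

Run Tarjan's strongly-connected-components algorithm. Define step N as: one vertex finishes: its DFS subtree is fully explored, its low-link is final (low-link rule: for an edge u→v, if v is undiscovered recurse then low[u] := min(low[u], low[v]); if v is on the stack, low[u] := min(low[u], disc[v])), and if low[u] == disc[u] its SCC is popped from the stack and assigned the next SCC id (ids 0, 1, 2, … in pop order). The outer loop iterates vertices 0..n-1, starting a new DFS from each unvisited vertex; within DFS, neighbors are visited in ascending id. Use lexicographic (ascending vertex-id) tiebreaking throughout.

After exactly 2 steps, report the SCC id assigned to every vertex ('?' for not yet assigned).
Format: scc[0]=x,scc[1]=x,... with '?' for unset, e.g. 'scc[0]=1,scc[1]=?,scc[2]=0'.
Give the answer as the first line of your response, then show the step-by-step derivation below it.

scc[0]=0,scc[1]=?,scc[2]=1,scc[3]=?,scc[4]=?,scc[5]=?,scc[6]=?,scc[7]=?

step 1: low=(low[0]=0,low[1]=?,low[2]=?,low[3]=?,low[4]=?,low[5]=?,low[6]=?,low[7]=?); scc=(scc[0]=0,scc[1]=?,scc[2]=?,scc[3]=?,scc[4]=?,scc[5]=?,scc[6]=?,scc[7]=?)
step 2: low=(low[0]=0,low[1]=1,low[2]=2,low[3]=?,low[4]=?,low[5]=?,low[6]=?,low[7]=?); scc=(scc[0]=0,scc[1]=?,scc[2]=1,scc[3]=?,scc[4]=?,scc[5]=?,scc[6]=?,scc[7]=?)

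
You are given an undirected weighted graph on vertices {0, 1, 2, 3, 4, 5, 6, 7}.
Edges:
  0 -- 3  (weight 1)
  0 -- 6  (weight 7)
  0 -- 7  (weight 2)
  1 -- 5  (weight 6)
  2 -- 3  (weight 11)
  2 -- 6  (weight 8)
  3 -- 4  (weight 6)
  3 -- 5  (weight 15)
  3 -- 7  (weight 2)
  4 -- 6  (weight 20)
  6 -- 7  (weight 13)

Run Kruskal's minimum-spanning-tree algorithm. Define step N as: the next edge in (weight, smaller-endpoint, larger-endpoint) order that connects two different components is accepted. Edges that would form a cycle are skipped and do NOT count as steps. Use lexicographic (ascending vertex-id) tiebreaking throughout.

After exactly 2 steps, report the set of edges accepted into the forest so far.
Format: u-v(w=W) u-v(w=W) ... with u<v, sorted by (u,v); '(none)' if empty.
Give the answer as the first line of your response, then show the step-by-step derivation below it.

0-3(w=1) 0-7(w=2)

step 1: add edge 0-3 (w=1); MST = {0-3(w=1)}
step 2: add edge 0-7 (w=2); MST = {0-3(w=1) 0-7(w=2)}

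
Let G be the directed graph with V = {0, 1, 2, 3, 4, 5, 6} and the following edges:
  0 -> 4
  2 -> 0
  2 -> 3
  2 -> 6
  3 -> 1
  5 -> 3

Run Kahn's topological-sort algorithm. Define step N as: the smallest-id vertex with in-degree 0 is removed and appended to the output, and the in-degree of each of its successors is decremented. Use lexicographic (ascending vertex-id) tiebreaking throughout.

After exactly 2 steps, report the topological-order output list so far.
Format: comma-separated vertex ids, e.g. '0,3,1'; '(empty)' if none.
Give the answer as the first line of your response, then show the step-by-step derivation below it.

2,0

step 1: output 2; order=[2]; indeg=(0,1,0,1,1,0,0)
step 2: output 0; order=[2,0]; indeg=(0,1,0,1,0,0,0)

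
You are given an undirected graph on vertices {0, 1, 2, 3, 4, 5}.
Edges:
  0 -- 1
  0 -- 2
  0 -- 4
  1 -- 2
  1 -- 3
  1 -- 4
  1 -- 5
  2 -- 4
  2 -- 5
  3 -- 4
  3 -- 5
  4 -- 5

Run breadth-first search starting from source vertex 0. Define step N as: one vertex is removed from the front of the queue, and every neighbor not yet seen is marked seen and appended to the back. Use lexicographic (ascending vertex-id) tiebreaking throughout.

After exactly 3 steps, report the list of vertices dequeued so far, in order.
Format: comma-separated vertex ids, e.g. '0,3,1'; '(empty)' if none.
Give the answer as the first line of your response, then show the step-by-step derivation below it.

0,1,2

step 1: dequeue 0; queue=[1,2,4]; order=0
step 2: dequeue 1; queue=[2,4,3,5]; order=0,1
step 3: dequeue 2; queue=[4,3,5]; order=0,1,2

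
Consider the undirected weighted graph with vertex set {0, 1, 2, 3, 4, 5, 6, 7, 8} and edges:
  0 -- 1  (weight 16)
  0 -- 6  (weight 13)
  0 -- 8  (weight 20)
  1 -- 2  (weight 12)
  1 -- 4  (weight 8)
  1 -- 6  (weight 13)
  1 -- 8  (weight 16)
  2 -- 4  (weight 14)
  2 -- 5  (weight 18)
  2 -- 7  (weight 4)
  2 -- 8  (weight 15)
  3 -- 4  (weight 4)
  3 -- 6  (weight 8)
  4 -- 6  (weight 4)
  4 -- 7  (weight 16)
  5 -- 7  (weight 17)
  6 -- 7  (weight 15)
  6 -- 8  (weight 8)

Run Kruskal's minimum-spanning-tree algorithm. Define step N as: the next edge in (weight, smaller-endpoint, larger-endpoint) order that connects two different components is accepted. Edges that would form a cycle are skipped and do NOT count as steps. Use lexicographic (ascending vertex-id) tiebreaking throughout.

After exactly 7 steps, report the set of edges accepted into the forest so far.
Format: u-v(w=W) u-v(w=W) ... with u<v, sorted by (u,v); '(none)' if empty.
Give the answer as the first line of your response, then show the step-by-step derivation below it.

0-6(w=13) 1-2(w=12) 1-4(w=8) 2-7(w=4) 3-4(w=4) 4-6(w=4) 6-8(w=8)

step 1: add edge 2-7 (w=4); MST = {2-7(w=4)}
step 2: add edge 3-4 (w=4); MST = {2-7(w=4) 3-4(w=4)}
step 3: add edge 4-6 (w=4); MST = {2-7(w=4) 3-4(w=4) 4-6(w=4)}
step 4: add edge 1-4 (w=8); MST = {1-4(w=8) 2-7(w=4) 3-4(w=4) 4-6(w=4)}
step 5: add edge 6-8 (w=8); MST = {1-4(w=8) 2-7(w=4) 3-4(w=4) 4-6(w=4) 6-8(w=8)}
step 6: add edge 1-2 (w=12); MST = {1-2(w=12) 1-4(w=8) 2-7(w=4) 3-4(w=4) 4-6(w=4) 6-8(w=8)}
step 7: add edge 0-6 (w=13); MST = {0-6(w=13) 1-2(w=12) 1-4(w=8) 2-7(w=4) 3-4(w=4) 4-6(w=4) 6-8(w=8)}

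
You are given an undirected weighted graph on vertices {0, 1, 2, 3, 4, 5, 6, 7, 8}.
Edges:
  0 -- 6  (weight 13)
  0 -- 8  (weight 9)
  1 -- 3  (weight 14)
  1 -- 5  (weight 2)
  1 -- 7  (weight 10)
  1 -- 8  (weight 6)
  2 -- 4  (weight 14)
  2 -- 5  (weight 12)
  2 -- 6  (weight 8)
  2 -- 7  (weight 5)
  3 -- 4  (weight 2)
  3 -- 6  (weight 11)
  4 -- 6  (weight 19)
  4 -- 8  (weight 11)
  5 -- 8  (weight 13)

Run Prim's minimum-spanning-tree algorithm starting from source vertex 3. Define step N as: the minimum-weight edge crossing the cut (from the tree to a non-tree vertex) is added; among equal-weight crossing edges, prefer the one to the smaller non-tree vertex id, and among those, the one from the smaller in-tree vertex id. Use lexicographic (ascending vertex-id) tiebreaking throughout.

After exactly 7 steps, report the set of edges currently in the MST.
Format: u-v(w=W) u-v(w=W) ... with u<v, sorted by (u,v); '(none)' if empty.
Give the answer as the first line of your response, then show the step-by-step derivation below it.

1-5(w=2) 1-7(w=10) 1-8(w=6) 2-6(w=8) 2-7(w=5) 3-4(w=2) 3-6(w=11)

step 1: add edge 3-4 (w=2); MST = {3-4(w=2)}
step 2: add edge 3-6 (w=11); MST = {3-4(w=2) 3-6(w=11)}
step 3: add edge 2-6 (w=8); MST = {2-6(w=8) 3-4(w=2) 3-6(w=11)}
step 4: add edge 2-7 (w=5); MST = {2-6(w=8) 2-7(w=5) 3-4(w=2) 3-6(w=11)}
step 5: add edge 1-7 (w=10); MST = {1-7(w=10) 2-6(w=8) 2-7(w=5) 3-4(w=2) 3-6(w=11)}
step 6: add edge 1-5 (w=2); MST = {1-5(w=2) 1-7(w=10) 2-6(w=8) 2-7(w=5) 3-4(w=2) 3-6(w=11)}
step 7: add edge 1-8 (w=6); MST = {1-5(w=2) 1-7(w=10) 1-8(w=6) 2-6(w=8) 2-7(w=5) 3-4(w=2) 3-6(w=11)}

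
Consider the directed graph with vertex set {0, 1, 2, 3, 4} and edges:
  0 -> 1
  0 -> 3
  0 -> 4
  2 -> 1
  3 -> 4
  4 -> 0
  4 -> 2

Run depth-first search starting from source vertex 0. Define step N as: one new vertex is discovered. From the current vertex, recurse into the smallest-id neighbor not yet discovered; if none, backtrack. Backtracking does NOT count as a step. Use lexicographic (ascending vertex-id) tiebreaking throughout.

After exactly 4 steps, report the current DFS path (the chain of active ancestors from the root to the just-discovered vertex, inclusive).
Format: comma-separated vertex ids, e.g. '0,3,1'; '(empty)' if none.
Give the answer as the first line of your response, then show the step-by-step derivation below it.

0,3,4

step 1: discover 0; path=0; order=0
step 2: discover 1; path=0>1; order=0,1
step 3: discover 3; path=0>3; order=0,1,3
step 4: discover 4; path=0>3>4; order=0,1,3,4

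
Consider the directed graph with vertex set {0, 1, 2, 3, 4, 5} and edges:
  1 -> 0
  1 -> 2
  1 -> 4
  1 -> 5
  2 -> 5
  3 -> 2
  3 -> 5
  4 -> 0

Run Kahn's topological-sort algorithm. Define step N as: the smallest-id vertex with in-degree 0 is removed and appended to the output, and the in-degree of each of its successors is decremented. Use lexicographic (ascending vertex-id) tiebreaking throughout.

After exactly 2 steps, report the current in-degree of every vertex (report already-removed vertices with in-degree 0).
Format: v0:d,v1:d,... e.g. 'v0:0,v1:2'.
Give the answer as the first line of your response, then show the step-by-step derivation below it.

v0:1,v1:0,v2:0,v3:0,v4:0,v5:1

step 1: output 1; order=[1]; indeg=(1,0,1,0,0,2)
step 2: output 3; order=[1,3]; indeg=(1,0,0,0,0,1)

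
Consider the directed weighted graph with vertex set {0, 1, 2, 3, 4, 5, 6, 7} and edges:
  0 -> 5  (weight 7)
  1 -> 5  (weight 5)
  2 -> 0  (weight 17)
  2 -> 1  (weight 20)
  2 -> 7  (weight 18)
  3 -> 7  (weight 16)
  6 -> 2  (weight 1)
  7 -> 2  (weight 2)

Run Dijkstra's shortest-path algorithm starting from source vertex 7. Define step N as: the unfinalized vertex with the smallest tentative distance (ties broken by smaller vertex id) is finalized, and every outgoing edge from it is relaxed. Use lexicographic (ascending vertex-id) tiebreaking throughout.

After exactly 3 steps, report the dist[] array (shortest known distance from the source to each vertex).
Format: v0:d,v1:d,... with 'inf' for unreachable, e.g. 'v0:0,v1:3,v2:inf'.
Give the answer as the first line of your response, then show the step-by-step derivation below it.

v0:19,v1:22,v2:2,v3:inf,v4:inf,v5:26,v6:inf,v7:0

step 1: dist = v0:inf,v1:inf,v2:2,v3:inf,v4:inf,v5:inf,v6:inf,v7:0
step 2: dist = v0:19,v1:22,v2:2,v3:inf,v4:inf,v5:inf,v6:inf,v7:0
step 3: dist = v0:19,v1:22,v2:2,v3:inf,v4:inf,v5:26,v6:inf,v7:0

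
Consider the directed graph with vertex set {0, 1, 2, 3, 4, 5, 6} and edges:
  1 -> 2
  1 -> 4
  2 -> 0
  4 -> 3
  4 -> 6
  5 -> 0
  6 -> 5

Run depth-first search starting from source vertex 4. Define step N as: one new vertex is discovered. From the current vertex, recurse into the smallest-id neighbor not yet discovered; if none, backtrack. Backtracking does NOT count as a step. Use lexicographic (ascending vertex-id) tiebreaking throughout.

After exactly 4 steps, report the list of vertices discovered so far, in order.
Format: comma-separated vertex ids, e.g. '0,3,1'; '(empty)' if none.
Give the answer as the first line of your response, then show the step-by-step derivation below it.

4,3,6,5

step 1: discover 4; path=4; order=4
step 2: discover 3; path=4>3; order=4,3
step 3: discover 6; path=4>6; order=4,3,6
step 4: discover 5; path=4>6>5; order=4,3,6,5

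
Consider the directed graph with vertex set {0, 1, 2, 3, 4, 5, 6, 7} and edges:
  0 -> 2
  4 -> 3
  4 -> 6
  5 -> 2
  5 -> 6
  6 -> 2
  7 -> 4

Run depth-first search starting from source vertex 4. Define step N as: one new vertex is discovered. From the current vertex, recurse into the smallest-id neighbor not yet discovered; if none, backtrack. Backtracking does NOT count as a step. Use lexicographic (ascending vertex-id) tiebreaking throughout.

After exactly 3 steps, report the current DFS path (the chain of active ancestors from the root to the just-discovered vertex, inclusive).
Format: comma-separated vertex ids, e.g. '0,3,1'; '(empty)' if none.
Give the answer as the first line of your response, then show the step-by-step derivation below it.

4,6

step 1: discover 4; path=4; order=4
step 2: discover 3; path=4>3; order=4,3
step 3: discover 6; path=4>6; order=4,3,6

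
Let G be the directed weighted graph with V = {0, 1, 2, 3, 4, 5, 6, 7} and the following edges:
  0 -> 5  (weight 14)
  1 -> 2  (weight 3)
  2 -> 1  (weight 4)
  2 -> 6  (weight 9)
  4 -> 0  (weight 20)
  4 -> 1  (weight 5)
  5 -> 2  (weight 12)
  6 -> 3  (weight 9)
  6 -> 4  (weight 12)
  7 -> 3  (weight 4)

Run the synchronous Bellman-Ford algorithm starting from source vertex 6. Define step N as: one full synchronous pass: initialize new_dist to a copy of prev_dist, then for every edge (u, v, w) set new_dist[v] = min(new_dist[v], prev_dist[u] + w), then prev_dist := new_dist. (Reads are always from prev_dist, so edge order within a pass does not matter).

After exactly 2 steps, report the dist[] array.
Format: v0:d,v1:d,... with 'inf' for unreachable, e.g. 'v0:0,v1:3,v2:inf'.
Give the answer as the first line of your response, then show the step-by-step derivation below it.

v0:32,v1:17,v2:inf,v3:9,v4:12,v5:inf,v6:0,v7:inf

step 1: dist = v0:inf,v1:inf,v2:inf,v3:9,v4:12,v5:inf,v6:0,v7:inf
step 2: dist = v0:32,v1:17,v2:inf,v3:9,v4:12,v5:inf,v6:0,v7:inf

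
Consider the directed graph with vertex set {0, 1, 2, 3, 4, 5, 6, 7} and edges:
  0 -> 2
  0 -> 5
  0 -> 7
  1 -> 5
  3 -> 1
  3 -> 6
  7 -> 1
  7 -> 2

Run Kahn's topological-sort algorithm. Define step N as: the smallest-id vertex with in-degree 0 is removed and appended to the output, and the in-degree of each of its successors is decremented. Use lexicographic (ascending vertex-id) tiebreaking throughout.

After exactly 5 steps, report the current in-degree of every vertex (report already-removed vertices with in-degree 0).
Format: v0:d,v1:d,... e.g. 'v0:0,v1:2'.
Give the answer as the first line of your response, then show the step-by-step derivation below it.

v0:0,v1:0,v2:0,v3:0,v4:0,v5:1,v6:0,v7:0

step 1: output 0; order=[0]; indeg=(0,2,1,0,0,1,1,0)
step 2: output 3; order=[0,3]; indeg=(0,1,1,0,0,1,0,0)
step 3: output 4; order=[0,3,4]; indeg=(0,1,1,0,0,1,0,0)
step 4: output 6; order=[0,3,4,6]; indeg=(0,1,1,0,0,1,0,0)
step 5: output 7; order=[0,3,4,6,7]; indeg=(0,0,0,0,0,1,0,0)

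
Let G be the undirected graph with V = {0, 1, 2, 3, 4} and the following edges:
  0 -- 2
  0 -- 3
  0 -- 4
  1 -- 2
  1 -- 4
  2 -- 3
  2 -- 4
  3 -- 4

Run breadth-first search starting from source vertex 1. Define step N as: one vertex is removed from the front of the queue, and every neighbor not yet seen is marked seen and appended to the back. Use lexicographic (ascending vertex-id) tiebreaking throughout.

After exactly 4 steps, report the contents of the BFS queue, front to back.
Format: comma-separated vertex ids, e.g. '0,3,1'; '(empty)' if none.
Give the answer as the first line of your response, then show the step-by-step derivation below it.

3

step 1: dequeue 1; queue=[2,4]; order=1
step 2: dequeue 2; queue=[4,0,3]; order=1,2
step 3: dequeue 4; queue=[0,3]; order=1,2,4
step 4: dequeue 0; queue=[3]; order=1,2,4,0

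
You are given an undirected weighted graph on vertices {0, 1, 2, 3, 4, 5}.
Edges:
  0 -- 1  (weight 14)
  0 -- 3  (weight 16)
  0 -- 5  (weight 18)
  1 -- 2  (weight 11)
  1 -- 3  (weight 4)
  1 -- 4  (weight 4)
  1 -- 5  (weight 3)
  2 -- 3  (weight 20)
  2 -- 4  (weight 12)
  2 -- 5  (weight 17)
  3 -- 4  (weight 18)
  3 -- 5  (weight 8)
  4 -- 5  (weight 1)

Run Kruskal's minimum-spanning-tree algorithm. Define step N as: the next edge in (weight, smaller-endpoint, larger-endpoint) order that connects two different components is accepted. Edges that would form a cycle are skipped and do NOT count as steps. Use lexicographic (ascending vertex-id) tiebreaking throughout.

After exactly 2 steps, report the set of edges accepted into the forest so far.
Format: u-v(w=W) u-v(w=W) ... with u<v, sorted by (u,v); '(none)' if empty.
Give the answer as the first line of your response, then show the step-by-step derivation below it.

1-5(w=3) 4-5(w=1)

step 1: add edge 4-5 (w=1); MST = {4-5(w=1)}
step 2: add edge 1-5 (w=3); MST = {1-5(w=3) 4-5(w=1)}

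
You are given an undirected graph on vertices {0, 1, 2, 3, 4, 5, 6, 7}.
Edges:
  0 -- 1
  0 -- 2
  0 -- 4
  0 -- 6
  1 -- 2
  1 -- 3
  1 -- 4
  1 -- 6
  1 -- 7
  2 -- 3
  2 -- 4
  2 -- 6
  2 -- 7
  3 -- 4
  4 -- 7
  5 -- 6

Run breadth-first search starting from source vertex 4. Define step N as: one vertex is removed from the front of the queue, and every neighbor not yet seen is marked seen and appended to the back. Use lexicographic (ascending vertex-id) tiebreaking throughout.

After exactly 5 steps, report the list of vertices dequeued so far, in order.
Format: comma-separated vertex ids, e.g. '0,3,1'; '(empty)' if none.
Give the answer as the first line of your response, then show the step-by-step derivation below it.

4,0,1,2,3

step 1: dequeue 4; queue=[0,1,2,3,7]; order=4
step 2: dequeue 0; queue=[1,2,3,7,6]; order=4,0
step 3: dequeue 1; queue=[2,3,7,6]; order=4,0,1
step 4: dequeue 2; queue=[3,7,6]; order=4,0,1,2
step 5: dequeue 3; queue=[7,6]; order=4,0,1,2,3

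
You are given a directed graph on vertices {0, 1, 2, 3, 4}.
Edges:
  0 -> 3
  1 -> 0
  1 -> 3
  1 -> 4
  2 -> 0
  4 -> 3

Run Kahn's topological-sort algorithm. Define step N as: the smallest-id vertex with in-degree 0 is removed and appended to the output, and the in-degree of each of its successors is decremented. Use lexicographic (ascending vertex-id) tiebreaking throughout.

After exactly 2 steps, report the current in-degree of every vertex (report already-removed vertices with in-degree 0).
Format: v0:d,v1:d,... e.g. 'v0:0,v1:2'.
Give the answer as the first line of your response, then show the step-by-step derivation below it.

v0:0,v1:0,v2:0,v3:2,v4:0

step 1: output 1; order=[1]; indeg=(1,0,0,2,0)
step 2: output 2; order=[1,2]; indeg=(0,0,0,2,0)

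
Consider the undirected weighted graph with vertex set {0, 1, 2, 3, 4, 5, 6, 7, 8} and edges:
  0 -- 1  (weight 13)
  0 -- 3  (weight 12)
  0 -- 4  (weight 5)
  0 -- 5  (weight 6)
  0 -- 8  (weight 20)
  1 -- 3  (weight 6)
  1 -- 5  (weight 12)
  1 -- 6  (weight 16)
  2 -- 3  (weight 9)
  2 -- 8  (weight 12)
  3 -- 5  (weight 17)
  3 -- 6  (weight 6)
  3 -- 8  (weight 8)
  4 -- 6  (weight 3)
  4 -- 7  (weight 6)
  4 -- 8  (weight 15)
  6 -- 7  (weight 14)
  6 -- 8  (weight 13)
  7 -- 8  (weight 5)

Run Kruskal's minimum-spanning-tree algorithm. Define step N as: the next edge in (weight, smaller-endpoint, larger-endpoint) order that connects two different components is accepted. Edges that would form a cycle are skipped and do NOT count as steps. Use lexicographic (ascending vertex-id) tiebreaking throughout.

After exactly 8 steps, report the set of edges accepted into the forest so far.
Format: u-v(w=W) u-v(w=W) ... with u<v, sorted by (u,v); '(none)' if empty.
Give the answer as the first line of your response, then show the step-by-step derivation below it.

0-4(w=5) 0-5(w=6) 1-3(w=6) 2-3(w=9) 3-6(w=6) 4-6(w=3) 4-7(w=6) 7-8(w=5)

step 1: add edge 4-6 (w=3); MST = {4-6(w=3)}
step 2: add edge 0-4 (w=5); MST = {0-4(w=5) 4-6(w=3)}
step 3: add edge 7-8 (w=5); MST = {0-4(w=5) 4-6(w=3) 7-8(w=5)}
step 4: add edge 0-5 (w=6); MST = {0-4(w=5) 0-5(w=6) 4-6(w=3) 7-8(w=5)}
step 5: add edge 1-3 (w=6); MST = {0-4(w=5) 0-5(w=6) 1-3(w=6) 4-6(w=3) 7-8(w=5)}
step 6: add edge 3-6 (w=6); MST = {0-4(w=5) 0-5(w=6) 1-3(w=6) 3-6(w=6) 4-6(w=3) 7-8(w=5)}
step 7: add edge 4-7 (w=6); MST = {0-4(w=5) 0-5(w=6) 1-3(w=6) 3-6(w=6) 4-6(w=3) 4-7(w=6) 7-8(w=5)}
step 8: add edge 2-3 (w=9); MST = {0-4(w=5) 0-5(w=6) 1-3(w=6) 2-3(w=9) 3-6(w=6) 4-6(w=3) 4-7(w=6) 7-8(w=5)}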